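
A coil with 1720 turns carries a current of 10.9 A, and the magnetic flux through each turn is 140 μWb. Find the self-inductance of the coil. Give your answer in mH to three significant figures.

L ≈ 22.1 mH

Self-inductance is defined by L = NΦ_B/I (flux linkage over current).
L = (1720)(1.400×10^-4 Wb)/(10.9 A) = 2.209×10^-2 H.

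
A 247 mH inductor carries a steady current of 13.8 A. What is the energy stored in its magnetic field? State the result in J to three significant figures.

U ≈ 23.5 J

Stored magnetic energy: U = ½LI².
U = ½(0.247 H)(13.8 A)² = 23.52 J.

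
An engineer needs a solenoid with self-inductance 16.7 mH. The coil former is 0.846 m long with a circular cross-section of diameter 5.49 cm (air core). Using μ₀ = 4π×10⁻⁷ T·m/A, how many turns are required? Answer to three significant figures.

A = π(d/2)² = π(2.745×10^-2 m)² = 2.367×10^-3 m².
From L = μ₀N²A/ℓ, N = √(Lℓ / (μ₀A)).
N = √[(1.670×10^-2)(0.846) / ((4π×10⁻⁷)×2.367×10^-3)] = √(4.749×10^6) ≈ 2179.3.

N ≈ 2180 turns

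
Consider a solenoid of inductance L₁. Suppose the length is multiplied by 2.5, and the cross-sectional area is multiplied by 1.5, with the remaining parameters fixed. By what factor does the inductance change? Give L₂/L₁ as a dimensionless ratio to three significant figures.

L₂/L₁ = 0.600

For a solenoid, L ∝ μᵣN²A/ℓ.
L₂/L₁ = (2.5)^-1 × (1.5) = 0.600.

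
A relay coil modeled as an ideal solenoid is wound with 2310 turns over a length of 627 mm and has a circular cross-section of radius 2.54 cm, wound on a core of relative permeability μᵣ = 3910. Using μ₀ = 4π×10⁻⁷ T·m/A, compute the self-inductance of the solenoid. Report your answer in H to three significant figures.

L ≈ 84.8 H

A = πr² = π(2.540×10^-2 m)² = 2.027×10^-3 m².
For a long solenoid, L = μ₀μᵣN²A/ℓ.
L = (4π×10⁻⁷)(3910)(2310)²(2.027×10^-3)/(0.627 m) = 84.75 H.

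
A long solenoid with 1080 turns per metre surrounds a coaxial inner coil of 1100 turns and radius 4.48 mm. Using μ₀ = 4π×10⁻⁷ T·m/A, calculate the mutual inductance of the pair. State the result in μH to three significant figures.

The outer solenoid produces a uniform field B₁ = μ₀n₁I₁ across the inner coil,
so the flux linkage is N₂Φ = N₂B₁A₂ = μ₀n₁N₂A₂·I₁, giving M = μ₀n₁N₂A₂.
A₂ = πr² = π(4.480×10^-3 m)² = 6.305×10^-5 m².
M = (4π×10⁻⁷)(1080)(1100)(6.305×10^-5) = 9.413×10^-5 H.

M ≈ 94.1 μH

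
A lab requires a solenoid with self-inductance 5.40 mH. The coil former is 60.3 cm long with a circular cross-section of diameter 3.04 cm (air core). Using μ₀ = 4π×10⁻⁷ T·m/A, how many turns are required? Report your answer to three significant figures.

A = π(d/2)² = π(1.520×10^-2 m)² = 7.258×10^-4 m².
From L = μ₀N²A/ℓ, N = √(Lℓ / (μ₀A)).
N = √[(5.400×10^-3)(0.603) / ((4π×10⁻⁷)×7.258×10^-4)] = √(3.570×10^6) ≈ 1889.4.

N ≈ 1890 turns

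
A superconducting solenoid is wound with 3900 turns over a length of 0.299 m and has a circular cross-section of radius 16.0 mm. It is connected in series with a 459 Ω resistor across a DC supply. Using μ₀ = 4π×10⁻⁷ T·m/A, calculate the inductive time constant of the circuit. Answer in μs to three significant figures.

A = πr² = π(1.600×10^-2 m)² = 8.042×10^-4 m².
L = μ₀N²A/ℓ = (4π×10⁻⁷)(3900)²(8.042×10^-4)/(0.299) = 5.141×10^-2 H.
τ = L/R = (5.141×10^-2)/(459) = 1.120×10^-4 s.

τ ≈ 112 μs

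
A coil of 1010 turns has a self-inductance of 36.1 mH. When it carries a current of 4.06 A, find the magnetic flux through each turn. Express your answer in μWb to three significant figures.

Φ_B ≈ 145 μWb

From L = NΦ_B/I, the flux per turn is Φ_B = LI/N.
Φ_B = (3.610×10^-2 H)(4.06 A)/1010 = 1.451×10^-4 Wb.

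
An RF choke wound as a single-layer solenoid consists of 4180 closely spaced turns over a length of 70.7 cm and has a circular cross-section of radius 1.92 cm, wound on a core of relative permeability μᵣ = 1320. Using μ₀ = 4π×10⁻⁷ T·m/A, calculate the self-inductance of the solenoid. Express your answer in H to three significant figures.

A = πr² = π(1.920×10^-2 m)² = 1.158×10^-3 m².
For a long solenoid, L = μ₀μᵣN²A/ℓ.
L = (4π×10⁻⁷)(1320)(4180)²(1.158×10^-3)/(0.707 m) = 47.48 H.

L ≈ 47.5 H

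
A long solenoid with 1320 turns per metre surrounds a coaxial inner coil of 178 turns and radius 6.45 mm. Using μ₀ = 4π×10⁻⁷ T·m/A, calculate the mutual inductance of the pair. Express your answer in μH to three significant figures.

M ≈ 38.6 μH

The outer solenoid produces a uniform field B₁ = μ₀n₁I₁ across the inner coil,
so the flux linkage is N₂Φ = N₂B₁A₂ = μ₀n₁N₂A₂·I₁, giving M = μ₀n₁N₂A₂.
A₂ = πr² = π(6.450×10^-3 m)² = 1.307×10^-4 m².
M = (4π×10⁻⁷)(1320)(178)(1.307×10^-4) = 3.859×10^-5 H.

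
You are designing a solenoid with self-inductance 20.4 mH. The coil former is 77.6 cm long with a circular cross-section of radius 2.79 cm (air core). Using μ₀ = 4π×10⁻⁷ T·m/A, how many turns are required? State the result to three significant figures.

N ≈ 2270 turns

A = πr² = π(2.790×10^-2 m)² = 2.445×10^-3 m².
From L = μ₀N²A/ℓ, N = √(Lℓ / (μ₀A)).
N = √[(2.040×10^-2)(0.776) / ((4π×10⁻⁷)×2.445×10^-3)] = √(5.151×10^6) ≈ 2269.7.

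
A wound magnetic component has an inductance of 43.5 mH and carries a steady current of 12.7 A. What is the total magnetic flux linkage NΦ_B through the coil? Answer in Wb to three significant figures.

NΦ_B ≈ 0.552 Wb

From L = NΦ_B/I, the flux linkage is NΦ_B = LI.
NΦ_B = (4.350×10^-2 H)(12.7 A) = 0.5524 Wb.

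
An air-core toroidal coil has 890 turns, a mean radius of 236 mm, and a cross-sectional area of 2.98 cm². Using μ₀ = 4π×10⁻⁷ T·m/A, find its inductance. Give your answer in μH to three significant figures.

For a thin toroid, L = μ₀N²A/(2πR).
L = (4π×10⁻⁷)(890)²(2.980×10^-4) / (2π×0.236 m) = 2.000×10^-4 H.

L ≈ 200 μH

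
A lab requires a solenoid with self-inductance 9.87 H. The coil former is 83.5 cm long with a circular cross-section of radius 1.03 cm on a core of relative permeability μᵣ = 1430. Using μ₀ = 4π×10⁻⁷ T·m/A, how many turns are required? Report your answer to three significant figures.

A = πr² = π(1.030×10^-2 m)² = 3.333×10^-4 m².
From L = μ₀μᵣN²A/ℓ, N = √(Lℓ / (μ₀μᵣA)).
N = √[(9.87)(0.835) / ((4π×10⁻⁷)(1430)×3.333×10^-4)] = √(1.376×10^7) ≈ 3709.5.

N ≈ 3710 turns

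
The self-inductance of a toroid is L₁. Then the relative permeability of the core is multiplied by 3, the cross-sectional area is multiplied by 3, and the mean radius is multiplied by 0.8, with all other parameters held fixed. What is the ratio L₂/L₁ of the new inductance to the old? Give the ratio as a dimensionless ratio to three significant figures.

L₂/L₁ = 11.3

For a toroid, L ∝ μᵣN²A/R.
L₂/L₁ = (3) × (3) × (0.8)^-1 = 11.3.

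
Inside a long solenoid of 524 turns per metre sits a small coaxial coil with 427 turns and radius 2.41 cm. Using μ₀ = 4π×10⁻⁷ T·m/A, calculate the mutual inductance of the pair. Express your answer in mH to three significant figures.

M ≈ 0.513 mH

The outer solenoid produces a uniform field B₁ = μ₀n₁I₁ across the inner coil,
so the flux linkage is N₂Φ = N₂B₁A₂ = μ₀n₁N₂A₂·I₁, giving M = μ₀n₁N₂A₂.
A₂ = πr² = π(2.410×10^-2 m)² = 1.8247×10^-3 m².
M = (4π×10⁻⁷)(524)(427)(1.8247×10^-3) = 5.130×10^-4 H.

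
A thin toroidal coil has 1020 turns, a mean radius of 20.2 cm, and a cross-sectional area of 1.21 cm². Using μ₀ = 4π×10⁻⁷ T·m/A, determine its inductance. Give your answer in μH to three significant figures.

For a thin toroid, L = μ₀N²A/(2πR).
L = (4π×10⁻⁷)(1020)²(1.210×10^-4) / (2π×0.202 m) = 1.246×10^-4 H.

L ≈ 125 μH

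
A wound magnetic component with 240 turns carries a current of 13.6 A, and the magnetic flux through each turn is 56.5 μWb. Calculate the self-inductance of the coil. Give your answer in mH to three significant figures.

Self-inductance is defined by L = NΦ_B/I (flux linkage over current).
L = (240)(5.650×10^-5 Wb)/(13.6 A) = 9.971×10^-4 H.

L ≈ 0.997 mH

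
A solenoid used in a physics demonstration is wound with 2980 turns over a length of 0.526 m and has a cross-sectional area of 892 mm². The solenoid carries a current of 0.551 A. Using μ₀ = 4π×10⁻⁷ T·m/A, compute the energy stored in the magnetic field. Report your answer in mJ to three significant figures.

U ≈ 2.87 mJ

A = 892 mm² = 8.920×10^-4 m².
L = μ₀N²A/ℓ = (4π×10⁻⁷)(2980)²(8.920×10^-4)/(0.526) = 1.892×10^-2 H.
U = ½LI² = ½(1.892×10^-2)(0.551)² = 2.873×10^-3 J.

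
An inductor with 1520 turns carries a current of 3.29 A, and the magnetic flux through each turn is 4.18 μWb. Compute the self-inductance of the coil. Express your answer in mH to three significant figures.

Self-inductance is defined by L = NΦ_B/I (flux linkage over current).
L = (1520)(4.180×10^-6 Wb)/(3.29 A) = 1.931×10^-3 H.

L ≈ 1.93 mH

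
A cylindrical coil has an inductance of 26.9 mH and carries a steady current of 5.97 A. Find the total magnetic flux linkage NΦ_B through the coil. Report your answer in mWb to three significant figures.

From L = NΦ_B/I, the flux linkage is NΦ_B = LI.
NΦ_B = (2.690×10^-2 H)(5.97 A) = 0.1606 Wb.

NΦ_B ≈ 161 mWb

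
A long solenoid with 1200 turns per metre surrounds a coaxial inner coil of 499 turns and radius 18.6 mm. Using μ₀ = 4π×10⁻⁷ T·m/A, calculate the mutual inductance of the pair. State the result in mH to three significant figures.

The outer solenoid produces a uniform field B₁ = μ₀n₁I₁ across the inner coil,
so the flux linkage is N₂Φ = N₂B₁A₂ = μ₀n₁N₂A₂·I₁, giving M = μ₀n₁N₂A₂.
A₂ = πr² = π(1.860×10^-2 m)² = 1.087×10^-3 m².
M = (4π×10⁻⁷)(1200)(499)(1.087×10^-3) = 8.178×10^-4 H.

M ≈ 0.818 mH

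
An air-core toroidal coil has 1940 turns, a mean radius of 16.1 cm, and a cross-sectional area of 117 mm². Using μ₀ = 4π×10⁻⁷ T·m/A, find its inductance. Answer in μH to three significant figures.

For a thin toroid, L = μ₀N²A/(2πR).
L = (4π×10⁻⁷)(1940)²(1.170×10^-4) / (2π×0.161 m) = 5.470×10^-4 H.

L ≈ 547 μH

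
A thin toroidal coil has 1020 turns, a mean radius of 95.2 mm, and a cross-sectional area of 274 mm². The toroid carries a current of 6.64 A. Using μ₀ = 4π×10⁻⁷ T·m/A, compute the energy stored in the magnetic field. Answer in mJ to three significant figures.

L = μ₀N²A/(2πR) = (4π×10⁻⁷)(1020)²(2.740×10^-4)/(2π×9.520×10^-2) = 5.989×10^-4 H.
U = ½LI² = ½(5.989×10^-4)(6.64)² = 1.320×10^-2 J.

U ≈ 13.2 mJ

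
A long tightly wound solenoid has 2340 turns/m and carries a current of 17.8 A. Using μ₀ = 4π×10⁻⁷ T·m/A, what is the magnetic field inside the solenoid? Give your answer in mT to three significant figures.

Inside a long solenoid, B = μ₀nI.
B = (4π×10⁻⁷)(2.340×10^3 m⁻¹)(17.8 A) = 5.234×10^-2 T.

B ≈ 52.3 mT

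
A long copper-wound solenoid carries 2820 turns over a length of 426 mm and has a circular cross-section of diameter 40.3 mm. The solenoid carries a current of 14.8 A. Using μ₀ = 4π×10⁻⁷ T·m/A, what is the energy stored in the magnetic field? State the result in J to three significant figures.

U ≈ 3.28 J

A = π(d/2)² = π(2.015×10^-2 m)² = 1.276×10^-3 m².
L = μ₀N²A/ℓ = (4π×10⁻⁷)(2820)²(1.276×10^-3)/(0.426) = 2.992×10^-2 H.
U = ½LI² = ½(2.992×10^-2)(14.8)² = 3.277 J.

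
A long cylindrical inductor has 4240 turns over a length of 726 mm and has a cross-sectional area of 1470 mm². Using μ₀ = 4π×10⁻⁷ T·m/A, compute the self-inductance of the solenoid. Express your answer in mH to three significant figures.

A = 1470 mm² = 1.470×10^-3 m².
For a long solenoid, L = μ₀N²A/ℓ.
L = (4π×10⁻⁷)(4240)²(1.470×10^-3)/(0.726 m) = 4.574×10^-2 H.

L ≈ 45.7 mH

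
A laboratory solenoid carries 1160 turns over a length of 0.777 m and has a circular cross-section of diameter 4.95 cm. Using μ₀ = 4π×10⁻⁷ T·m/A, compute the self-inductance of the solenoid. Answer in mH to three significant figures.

A = π(d/2)² = π(2.475×10^-2 m)² = 1.924×10^-3 m².
For a long solenoid, L = μ₀N²A/ℓ.
L = (4π×10⁻⁷)(1160)²(1.924×10^-3)/(0.777 m) = 4.188×10^-3 H.

L ≈ 4.19 mH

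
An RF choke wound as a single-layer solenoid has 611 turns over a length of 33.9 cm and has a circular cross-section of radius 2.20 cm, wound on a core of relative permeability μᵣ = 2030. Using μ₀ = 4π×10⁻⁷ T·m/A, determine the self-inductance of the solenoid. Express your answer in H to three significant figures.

A = πr² = π(2.200×10^-2 m)² = 1.521×10^-3 m².
For a long solenoid, L = μ₀μᵣN²A/ℓ.
L = (4π×10⁻⁷)(2030)(611)²(1.521×10^-3)/(0.339 m) = 4.272 H.

L ≈ 4.27 H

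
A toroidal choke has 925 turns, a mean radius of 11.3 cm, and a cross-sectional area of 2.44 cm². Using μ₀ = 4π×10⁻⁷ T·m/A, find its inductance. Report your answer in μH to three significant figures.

For a thin toroid, L = μ₀N²A/(2πR).
L = (4π×10⁻⁷)(925)²(2.440×10^-4) / (2π×0.113 m) = 3.695×10^-4 H.

L ≈ 370 μH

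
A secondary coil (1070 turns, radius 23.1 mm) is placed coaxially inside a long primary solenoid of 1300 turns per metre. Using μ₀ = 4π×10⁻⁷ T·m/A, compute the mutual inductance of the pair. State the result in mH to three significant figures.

M ≈ 2.93 mH

The outer solenoid produces a uniform field B₁ = μ₀n₁I₁ across the inner coil,
so the flux linkage is N₂Φ = N₂B₁A₂ = μ₀n₁N₂A₂·I₁, giving M = μ₀n₁N₂A₂.
A₂ = πr² = π(2.310×10^-2 m)² = 1.676×10^-3 m².
M = (4π×10⁻⁷)(1300)(1070)(1.676×10^-3) = 2.930×10^-3 H.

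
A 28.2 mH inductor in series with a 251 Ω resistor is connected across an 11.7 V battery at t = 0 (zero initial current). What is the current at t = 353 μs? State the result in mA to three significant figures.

I ≈ 44.6 mA

τ = L/R = 2.820×10^-2/251 = 1.124×10^-4 s; final current I_∞ = ε/R = 11.7/251 = 4.661×10^-2 A.
I(t) = I_∞(1 − e^(−t/τ)) with t/τ = 3.142.
I = (4.661×10^-2)(1 − e^(−3.142)) = 4.460×10^-2 A.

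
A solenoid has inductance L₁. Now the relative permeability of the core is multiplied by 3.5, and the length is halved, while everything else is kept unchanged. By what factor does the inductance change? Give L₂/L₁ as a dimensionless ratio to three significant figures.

For a solenoid, L ∝ μᵣN²A/ℓ.
L₂/L₁ = (3.5) × (0.5)^-1 = 7.00.

L₂/L₁ = 7.00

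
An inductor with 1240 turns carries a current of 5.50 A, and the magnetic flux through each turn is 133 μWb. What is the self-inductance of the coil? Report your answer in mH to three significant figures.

Self-inductance is defined by L = NΦ_B/I (flux linkage over current).
L = (1240)(1.330×10^-4 Wb)/(5.50 A) = 2.999×10^-2 H.

L ≈ 30.0 mH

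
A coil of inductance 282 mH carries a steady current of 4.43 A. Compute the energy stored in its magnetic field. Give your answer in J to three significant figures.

U ≈ 2.77 J

Stored magnetic energy: U = ½LI².
U = ½(0.282 H)(4.43 A)² = 2.767 J.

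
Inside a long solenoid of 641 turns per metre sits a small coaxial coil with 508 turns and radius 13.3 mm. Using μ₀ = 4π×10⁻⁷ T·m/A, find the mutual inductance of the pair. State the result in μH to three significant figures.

M ≈ 227 μH

The outer solenoid produces a uniform field B₁ = μ₀n₁I₁ across the inner coil,
so the flux linkage is N₂Φ = N₂B₁A₂ = μ₀n₁N₂A₂·I₁, giving M = μ₀n₁N₂A₂.
A₂ = πr² = π(1.330×10^-2 m)² = 5.557×10^-4 m².
M = (4π×10⁻⁷)(641)(508)(5.557×10^-4) = 2.274×10^-4 H.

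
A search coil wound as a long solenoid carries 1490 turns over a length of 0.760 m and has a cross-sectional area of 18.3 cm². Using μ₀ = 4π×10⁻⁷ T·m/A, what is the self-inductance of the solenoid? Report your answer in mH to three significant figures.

L ≈ 6.72 mH

A = 18.3 cm² = 1.830×10^-3 m².
For a long solenoid, L = μ₀N²A/ℓ.
L = (4π×10⁻⁷)(1490)²(1.830×10^-3)/(0.76 m) = 6.718×10^-3 H.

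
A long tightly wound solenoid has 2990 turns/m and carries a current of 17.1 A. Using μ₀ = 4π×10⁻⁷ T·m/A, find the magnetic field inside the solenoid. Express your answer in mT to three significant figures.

Inside a long solenoid, B = μ₀nI.
B = (4π×10⁻⁷)(2.990×10^3 m⁻¹)(17.1 A) = 6.425×10^-2 T.

B ≈ 64.3 mT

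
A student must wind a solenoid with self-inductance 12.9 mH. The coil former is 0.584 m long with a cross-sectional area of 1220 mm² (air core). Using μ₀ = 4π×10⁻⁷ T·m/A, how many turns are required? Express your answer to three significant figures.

A = 1220 mm² = 1.220×10^-3 m².
From L = μ₀N²A/ℓ, N = √(Lℓ / (μ₀A)).
N = √[(1.290×10^-2)(0.584) / ((4π×10⁻⁷)×1.220×10^-3)] = √(4.914×10^6) ≈ 2216.7.

N ≈ 2220 turns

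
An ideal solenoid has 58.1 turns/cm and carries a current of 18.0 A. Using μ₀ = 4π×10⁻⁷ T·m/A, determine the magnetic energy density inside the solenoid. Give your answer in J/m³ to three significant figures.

B = μ₀nI = (4π×10⁻⁷)(5.810×10^3)(18.0) = 0.1314 T.
u = B²/(2μ₀) = (0.1314)²/(2×4π×10⁻⁷) = 6.872×10^3 J/m³.

u ≈ 6870 J/m³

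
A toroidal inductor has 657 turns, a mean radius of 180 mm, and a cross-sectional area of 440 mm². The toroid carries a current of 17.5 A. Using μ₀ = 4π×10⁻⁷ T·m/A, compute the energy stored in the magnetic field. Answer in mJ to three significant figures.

L = μ₀N²A/(2πR) = (4π×10⁻⁷)(657)²(4.400×10^-4)/(2π×0.18) = 2.110×10^-4 H.
U = ½LI² = ½(2.110×10^-4)(17.5)² = 3.231×10^-2 J.

U ≈ 32.3 mJ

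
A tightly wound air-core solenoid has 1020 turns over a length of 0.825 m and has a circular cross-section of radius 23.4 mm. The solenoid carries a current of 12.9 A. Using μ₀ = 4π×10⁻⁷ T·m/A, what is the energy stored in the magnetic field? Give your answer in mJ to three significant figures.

U ≈ 227 mJ

A = πr² = π(2.340×10^-2 m)² = 1.720×10^-3 m².
L = μ₀N²A/ℓ = (4π×10⁻⁷)(1020)²(1.720×10^-3)/(0.825) = 2.726×10^-3 H.
U = ½LI² = ½(2.726×10^-3)(12.9)² = 0.2268 J.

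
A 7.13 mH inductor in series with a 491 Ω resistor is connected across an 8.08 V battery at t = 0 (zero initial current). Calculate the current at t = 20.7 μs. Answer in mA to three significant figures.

τ = L/R = 7.130×10^-3/491 = 1.452×10^-5 s; final current I_∞ = ε/R = 8.08/491 = 1.646×10^-2 A.
I(t) = I_∞(1 − e^(−t/τ)) with t/τ = 1.425.
I = (1.646×10^-2)(1 − e^(−1.425)) = 1.250×10^-2 A.

I ≈ 12.5 mA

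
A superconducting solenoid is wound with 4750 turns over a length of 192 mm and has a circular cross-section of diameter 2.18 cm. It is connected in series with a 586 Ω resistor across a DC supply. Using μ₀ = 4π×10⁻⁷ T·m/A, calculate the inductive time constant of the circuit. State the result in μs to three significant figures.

A = π(d/2)² = π(1.090×10^-2 m)² = 3.733×10^-4 m².
L = μ₀N²A/ℓ = (4π×10⁻⁷)(4750)²(3.733×10^-4)/(0.192) = 5.512×10^-2 H.
τ = L/R = (5.512×10^-2)/(586) = 9.406×10^-5 s.

τ ≈ 94.1 μs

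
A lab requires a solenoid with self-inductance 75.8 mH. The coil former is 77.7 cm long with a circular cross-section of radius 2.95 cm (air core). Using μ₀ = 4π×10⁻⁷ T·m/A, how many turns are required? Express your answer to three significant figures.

A = πr² = π(2.950×10^-2 m)² = 2.734×10^-3 m².
From L = μ₀N²A/ℓ, N = √(Lℓ / (μ₀A)).
N = √[(7.580×10^-2)(0.777) / ((4π×10⁻⁷)×2.734×10^-3)] = √(1.714×10^7) ≈ 4140.4.

N ≈ 4140 turns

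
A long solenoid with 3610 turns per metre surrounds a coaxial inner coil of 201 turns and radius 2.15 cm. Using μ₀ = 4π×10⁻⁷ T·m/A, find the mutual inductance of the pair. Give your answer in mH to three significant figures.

The outer solenoid produces a uniform field B₁ = μ₀n₁I₁ across the inner coil,
so the flux linkage is N₂Φ = N₂B₁A₂ = μ₀n₁N₂A₂·I₁, giving M = μ₀n₁N₂A₂.
A₂ = πr² = π(2.150×10^-2 m)² = 1.452×10^-3 m².
M = (4π×10⁻⁷)(3610)(201)(1.452×10^-3) = 1.324×10^-3 H.

M ≈ 1.32 mH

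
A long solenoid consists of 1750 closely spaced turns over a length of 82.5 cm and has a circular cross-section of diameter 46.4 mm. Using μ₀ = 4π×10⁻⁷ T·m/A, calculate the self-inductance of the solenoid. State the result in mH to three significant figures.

L ≈ 7.89 mH

A = π(d/2)² = π(2.320×10^-2 m)² = 1.691×10^-3 m².
For a long solenoid, L = μ₀N²A/ℓ.
L = (4π×10⁻⁷)(1750)²(1.691×10^-3)/(0.825 m) = 7.888×10^-3 H.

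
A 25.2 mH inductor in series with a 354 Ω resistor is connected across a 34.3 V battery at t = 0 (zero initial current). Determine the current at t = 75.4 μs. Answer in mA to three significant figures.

τ = L/R = 2.520×10^-2/354 = 7.119×10^-5 s; final current I_∞ = ε/R = 34.3/354 = 9.689×10^-2 A.
I(t) = I_∞(1 − e^(−t/τ)) with t/τ = 1.059.
I = (9.689×10^-2)(1 − e^(−1.059)) = 6.330×10^-2 A.

I ≈ 63.3 mA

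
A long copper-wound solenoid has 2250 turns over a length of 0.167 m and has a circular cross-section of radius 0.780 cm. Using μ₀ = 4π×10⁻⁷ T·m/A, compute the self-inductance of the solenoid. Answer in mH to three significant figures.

A = πr² = π(7.800×10^-3 m)² = 1.911×10^-4 m².
For a long solenoid, L = μ₀N²A/ℓ.
L = (4π×10⁻⁷)(2250)²(1.911×10^-4)/(0.167 m) = 7.281×10^-3 H.

L ≈ 7.28 mH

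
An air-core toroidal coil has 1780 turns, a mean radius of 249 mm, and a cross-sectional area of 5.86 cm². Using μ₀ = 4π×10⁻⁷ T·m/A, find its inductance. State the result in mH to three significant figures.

L ≈ 1.49 mH

For a thin toroid, L = μ₀N²A/(2πR).
L = (4π×10⁻⁷)(1780)²(5.860×10^-4) / (2π×0.249 m) = 1.491×10^-3 H.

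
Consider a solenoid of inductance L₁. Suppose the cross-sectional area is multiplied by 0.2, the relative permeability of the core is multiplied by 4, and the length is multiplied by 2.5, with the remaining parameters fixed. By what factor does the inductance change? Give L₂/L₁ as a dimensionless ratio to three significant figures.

L₂/L₁ = 0.320

For a solenoid, L ∝ μᵣN²A/ℓ.
L₂/L₁ = (0.2) × (4) × (2.5)^-1 = 0.320.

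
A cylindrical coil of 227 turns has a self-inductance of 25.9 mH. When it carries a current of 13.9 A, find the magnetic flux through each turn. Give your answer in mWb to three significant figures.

From L = NΦ_B/I, the flux per turn is Φ_B = LI/N.
Φ_B = (2.590×10^-2 H)(13.9 A)/227 = 1.586×10^-3 Wb.

Φ_B ≈ 1.59 mWb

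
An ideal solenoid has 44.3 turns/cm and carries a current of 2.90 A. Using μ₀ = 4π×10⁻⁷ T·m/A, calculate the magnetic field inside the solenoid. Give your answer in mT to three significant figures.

B ≈ 16.1 mT

Inside a long solenoid, B = μ₀nI.
B = (4π×10⁻⁷)(4.430×10^3 m⁻¹)(2.90 A) = 1.614×10^-2 T.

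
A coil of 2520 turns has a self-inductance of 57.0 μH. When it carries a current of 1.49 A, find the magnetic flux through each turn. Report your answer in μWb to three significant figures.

Φ_B ≈ 0.0337 μWb

From L = NΦ_B/I, the flux per turn is Φ_B = LI/N.
Φ_B = (5.700×10^-5 H)(1.49 A)/2520 = 3.370×10^-8 Wb.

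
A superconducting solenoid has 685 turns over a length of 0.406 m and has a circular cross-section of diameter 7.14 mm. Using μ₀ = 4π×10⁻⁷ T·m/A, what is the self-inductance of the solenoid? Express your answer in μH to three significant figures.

A = π(d/2)² = π(3.570×10^-3 m)² = 4.004×10^-5 m².
For a long solenoid, L = μ₀N²A/ℓ.
L = (4π×10⁻⁷)(685)²(4.004×10^-5)/(0.406 m) = 5.815×10^-5 H.

L ≈ 58.2 μH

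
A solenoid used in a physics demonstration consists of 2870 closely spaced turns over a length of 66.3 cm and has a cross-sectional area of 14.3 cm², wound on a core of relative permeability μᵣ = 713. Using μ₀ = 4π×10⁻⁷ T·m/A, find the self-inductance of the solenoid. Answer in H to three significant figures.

L ≈ 15.9 H

A = 14.3 cm² = 1.430×10^-3 m².
For a long solenoid, L = μ₀μᵣN²A/ℓ.
L = (4π×10⁻⁷)(713)(2870)²(1.430×10^-3)/(0.663 m) = 15.92 H.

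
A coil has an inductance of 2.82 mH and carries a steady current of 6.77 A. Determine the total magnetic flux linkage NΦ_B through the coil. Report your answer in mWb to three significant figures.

NΦ_B ≈ 19.1 mWb

From L = NΦ_B/I, the flux linkage is NΦ_B = LI.
NΦ_B = (2.820×10^-3 H)(6.77 A) = 1.909×10^-2 Wb.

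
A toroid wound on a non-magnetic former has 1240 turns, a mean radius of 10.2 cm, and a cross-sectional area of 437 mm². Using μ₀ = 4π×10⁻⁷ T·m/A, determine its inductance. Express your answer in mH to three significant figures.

For a thin toroid, L = μ₀N²A/(2πR).
L = (4π×10⁻⁷)(1240)²(4.370×10^-4) / (2π×0.102 m) = 1.318×10^-3 H.

L ≈ 1.32 mH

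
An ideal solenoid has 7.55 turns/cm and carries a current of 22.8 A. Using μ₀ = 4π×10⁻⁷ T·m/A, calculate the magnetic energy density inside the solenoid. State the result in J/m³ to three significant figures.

B = μ₀nI = (4π×10⁻⁷)(755)(22.8) = 2.163×10^-2 T.
u = B²/(2μ₀) = (2.163×10^-2)²/(2×4π×10⁻⁷) = 186.2 J/m³.

u ≈ 186 J/m³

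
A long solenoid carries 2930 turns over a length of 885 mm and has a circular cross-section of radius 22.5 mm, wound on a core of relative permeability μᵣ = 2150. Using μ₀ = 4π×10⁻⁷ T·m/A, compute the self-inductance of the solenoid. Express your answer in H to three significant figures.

L ≈ 41.7 H

A = πr² = π(2.250×10^-2 m)² = 1.590×10^-3 m².
For a long solenoid, L = μ₀μᵣN²A/ℓ.
L = (4π×10⁻⁷)(2150)(2930)²(1.590×10^-3)/(0.885 m) = 41.68 H.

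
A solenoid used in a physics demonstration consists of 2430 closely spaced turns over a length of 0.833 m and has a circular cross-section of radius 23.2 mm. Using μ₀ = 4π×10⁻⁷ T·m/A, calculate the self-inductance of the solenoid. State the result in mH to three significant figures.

L ≈ 15.1 mH

A = πr² = π(2.320×10^-2 m)² = 1.691×10^-3 m².
For a long solenoid, L = μ₀N²A/ℓ.
L = (4π×10⁻⁷)(2430)²(1.691×10^-3)/(0.833 m) = 1.506×10^-2 H.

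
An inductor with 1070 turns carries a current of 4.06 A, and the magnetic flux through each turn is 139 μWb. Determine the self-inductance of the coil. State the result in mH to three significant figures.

Self-inductance is defined by L = NΦ_B/I (flux linkage over current).
L = (1070)(1.390×10^-4 Wb)/(4.06 A) = 3.663×10^-2 H.

L ≈ 36.6 mH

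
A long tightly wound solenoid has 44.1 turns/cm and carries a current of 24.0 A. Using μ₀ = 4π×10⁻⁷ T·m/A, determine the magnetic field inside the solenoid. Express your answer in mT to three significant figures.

B ≈ 133 mT

Inside a long solenoid, B = μ₀nI.
B = (4π×10⁻⁷)(4.410×10^3 m⁻¹)(24.0 A) = 0.133 T.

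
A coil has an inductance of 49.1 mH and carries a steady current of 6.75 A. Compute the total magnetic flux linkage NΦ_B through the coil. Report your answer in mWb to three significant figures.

NΦ_B ≈ 331 mWb

From L = NΦ_B/I, the flux linkage is NΦ_B = LI.
NΦ_B = (4.910×10^-2 H)(6.75 A) = 0.3314 Wb.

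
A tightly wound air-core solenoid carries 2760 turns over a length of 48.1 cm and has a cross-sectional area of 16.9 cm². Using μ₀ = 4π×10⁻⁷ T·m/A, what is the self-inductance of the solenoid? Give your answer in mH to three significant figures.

A = 16.9 cm² = 1.690×10^-3 m².
For a long solenoid, L = μ₀N²A/ℓ.
L = (4π×10⁻⁷)(2760)²(1.690×10^-3)/(0.481 m) = 3.363×10^-2 H.

L ≈ 33.6 mH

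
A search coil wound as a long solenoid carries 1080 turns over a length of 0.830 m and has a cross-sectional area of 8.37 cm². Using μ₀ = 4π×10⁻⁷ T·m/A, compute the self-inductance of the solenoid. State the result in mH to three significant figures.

L ≈ 1.48 mH

A = 8.37 cm² = 8.370×10^-4 m².
For a long solenoid, L = μ₀N²A/ℓ.
L = (4π×10⁻⁷)(1080)²(8.370×10^-4)/(0.83 m) = 1.478×10^-3 H.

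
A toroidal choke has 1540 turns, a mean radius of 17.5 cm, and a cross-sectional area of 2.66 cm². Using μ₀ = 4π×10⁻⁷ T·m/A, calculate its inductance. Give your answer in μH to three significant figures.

For a thin toroid, L = μ₀N²A/(2πR).
L = (4π×10⁻⁷)(1540)²(2.660×10^-4) / (2π×0.175 m) = 7.210×10^-4 H.

L ≈ 721 μH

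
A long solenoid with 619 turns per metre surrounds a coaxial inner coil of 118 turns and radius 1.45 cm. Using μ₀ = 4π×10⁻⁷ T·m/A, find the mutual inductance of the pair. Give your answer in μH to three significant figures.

The outer solenoid produces a uniform field B₁ = μ₀n₁I₁ across the inner coil,
so the flux linkage is N₂Φ = N₂B₁A₂ = μ₀n₁N₂A₂·I₁, giving M = μ₀n₁N₂A₂.
A₂ = πr² = π(1.450×10^-2 m)² = 6.605×10^-4 m².
M = (4π×10⁻⁷)(619)(118)(6.605×10^-4) = 6.063×10^-5 H.

M ≈ 60.6 μH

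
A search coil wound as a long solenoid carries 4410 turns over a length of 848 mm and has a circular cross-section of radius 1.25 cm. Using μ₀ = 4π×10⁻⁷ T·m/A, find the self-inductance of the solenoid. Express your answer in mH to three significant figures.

L ≈ 14.1 mH

A = πr² = π(1.250×10^-2 m)² = 4.909×10^-4 m².
For a long solenoid, L = μ₀N²A/ℓ.
L = (4π×10⁻⁷)(4410)²(4.909×10^-4)/(0.848 m) = 1.4147×10^-2 H.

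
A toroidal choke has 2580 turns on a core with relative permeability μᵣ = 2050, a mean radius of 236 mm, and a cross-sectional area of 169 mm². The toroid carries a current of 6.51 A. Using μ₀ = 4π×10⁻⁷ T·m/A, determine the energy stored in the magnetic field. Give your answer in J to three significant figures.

L = μ₀μᵣN²A/(2πR) = (4π×10⁻⁷)(2050)(2580)²(1.690×10^-4)/(2π×0.236) = 1.954 H.
U = ½LI² = ½(1.954)(6.51)² = 41.41 J.

U ≈ 41.4 J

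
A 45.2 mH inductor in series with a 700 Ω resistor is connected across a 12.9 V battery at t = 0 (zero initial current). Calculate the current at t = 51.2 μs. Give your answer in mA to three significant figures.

I ≈ 10.1 mA

τ = L/R = 4.520×10^-2/700 = 6.457×10^-5 s; final current I_∞ = ε/R = 12.9/700 = 1.843×10^-2 A.
I(t) = I_∞(1 − e^(−t/τ)) with t/τ = 0.793.
I = (1.843×10^-2)(1 − e^(−0.793)) = 1.009×10^-2 A.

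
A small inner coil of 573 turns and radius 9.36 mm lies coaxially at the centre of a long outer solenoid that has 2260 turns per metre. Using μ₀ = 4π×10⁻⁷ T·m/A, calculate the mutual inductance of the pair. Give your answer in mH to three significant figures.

M ≈ 0.448 mH

The outer solenoid produces a uniform field B₁ = μ₀n₁I₁ across the inner coil,
so the flux linkage is N₂Φ = N₂B₁A₂ = μ₀n₁N₂A₂·I₁, giving M = μ₀n₁N₂A₂.
A₂ = πr² = π(9.360×10^-3 m)² = 2.752×10^-4 m².
M = (4π×10⁻⁷)(2260)(573)(2.752×10^-4) = 4.479×10^-4 H.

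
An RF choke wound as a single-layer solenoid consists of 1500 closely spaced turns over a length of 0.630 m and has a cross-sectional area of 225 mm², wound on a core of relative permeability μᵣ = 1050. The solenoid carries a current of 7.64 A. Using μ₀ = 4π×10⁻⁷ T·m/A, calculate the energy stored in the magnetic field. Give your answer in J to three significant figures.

A = 225 mm² = 2.250×10^-4 m².
L = μ₀μᵣN²A/ℓ = (4π×10⁻⁷)(1050)(1500)²(2.250×10^-4)/(0.63) = 1.06 H.
U = ½LI² = ½(1.06)(7.64)² = 30.94 J.

U ≈ 30.9 J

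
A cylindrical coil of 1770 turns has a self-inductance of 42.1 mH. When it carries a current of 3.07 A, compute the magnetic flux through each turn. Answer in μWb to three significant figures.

Φ_B ≈ 73.0 μWb

From L = NΦ_B/I, the flux per turn is Φ_B = LI/N.
Φ_B = (4.210×10^-2 H)(3.07 A)/1770 = 7.302×10^-5 Wb.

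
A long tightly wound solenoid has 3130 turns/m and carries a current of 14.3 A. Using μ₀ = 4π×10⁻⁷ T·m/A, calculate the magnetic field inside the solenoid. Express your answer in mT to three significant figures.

B ≈ 56.2 mT

Inside a long solenoid, B = μ₀nI.
B = (4π×10⁻⁷)(3.130×10^3 m⁻¹)(14.3 A) = 5.6246×10^-2 T.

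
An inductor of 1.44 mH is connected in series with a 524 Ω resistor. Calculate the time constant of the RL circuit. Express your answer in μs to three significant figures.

τ = L/R = (1.440×10^-3 H)/(524 Ω) = 2.748×10^-6 s.

τ ≈ 2.75 μs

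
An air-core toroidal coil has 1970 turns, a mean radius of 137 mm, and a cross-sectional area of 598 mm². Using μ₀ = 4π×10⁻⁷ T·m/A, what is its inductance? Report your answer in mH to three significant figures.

For a thin toroid, L = μ₀N²A/(2πR).
L = (4π×10⁻⁷)(1970)²(5.980×10^-4) / (2π×0.137 m) = 3.388×10^-3 H.

L ≈ 3.39 mH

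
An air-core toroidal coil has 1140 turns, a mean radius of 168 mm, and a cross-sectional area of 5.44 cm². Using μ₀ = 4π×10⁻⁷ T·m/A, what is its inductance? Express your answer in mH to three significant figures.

L ≈ 0.842 mH

For a thin toroid, L = μ₀N²A/(2πR).
L = (4π×10⁻⁷)(1140)²(5.440×10^-4) / (2π×0.168 m) = 8.416×10^-4 H.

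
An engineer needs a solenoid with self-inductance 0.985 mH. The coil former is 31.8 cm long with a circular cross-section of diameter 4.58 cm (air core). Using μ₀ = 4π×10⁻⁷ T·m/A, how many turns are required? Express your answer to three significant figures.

N ≈ 389 turns

A = π(d/2)² = π(2.290×10^-2 m)² = 1.647×10^-3 m².
From L = μ₀N²A/ℓ, N = √(Lℓ / (μ₀A)).
N = √[(9.850×10^-4)(0.318) / ((4π×10⁻⁷)×1.647×10^-3)] = √(1.513×10^5) ≈ 389.0.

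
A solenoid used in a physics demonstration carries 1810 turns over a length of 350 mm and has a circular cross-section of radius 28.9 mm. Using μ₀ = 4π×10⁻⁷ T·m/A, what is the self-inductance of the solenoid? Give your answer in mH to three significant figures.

A = πr² = π(2.890×10^-2 m)² = 2.624×10^-3 m².
For a long solenoid, L = μ₀N²A/ℓ.
L = (4π×10⁻⁷)(1810)²(2.624×10^-3)/(0.35 m) = 3.086×10^-2 H.

L ≈ 30.9 mH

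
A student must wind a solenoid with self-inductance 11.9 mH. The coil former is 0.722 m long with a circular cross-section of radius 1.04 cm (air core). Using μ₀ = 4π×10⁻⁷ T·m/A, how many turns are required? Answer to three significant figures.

A = πr² = π(1.040×10^-2 m)² = 3.398×10^-4 m².
From L = μ₀N²A/ℓ, N = √(Lℓ / (μ₀A)).
N = √[(1.190×10^-2)(0.722) / ((4π×10⁻⁷)×3.398×10^-4)] = √(2.012×10^7) ≈ 4485.7.

N ≈ 4490 turns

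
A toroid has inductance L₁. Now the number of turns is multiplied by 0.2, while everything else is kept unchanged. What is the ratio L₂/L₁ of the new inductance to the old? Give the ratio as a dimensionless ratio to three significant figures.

L₂/L₁ = 0.0400

For a toroid, L ∝ μᵣN²A/R.
L₂/L₁ = (0.2)^2 = 0.0400.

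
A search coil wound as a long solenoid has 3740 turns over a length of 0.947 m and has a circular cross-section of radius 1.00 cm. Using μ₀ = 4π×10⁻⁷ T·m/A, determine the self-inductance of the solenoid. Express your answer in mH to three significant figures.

L ≈ 5.83 mH

A = πr² = π(1.000×10^-2 m)² = 3.142×10^-4 m².
For a long solenoid, L = μ₀N²A/ℓ.
L = (4π×10⁻⁷)(3740)²(3.142×10^-4)/(0.947 m) = 5.831×10^-3 H.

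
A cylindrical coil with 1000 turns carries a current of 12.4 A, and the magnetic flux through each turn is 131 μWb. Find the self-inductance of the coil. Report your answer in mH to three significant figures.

L ≈ 10.6 mH

Self-inductance is defined by L = NΦ_B/I (flux linkage over current).
L = (1000)(1.310×10^-4 Wb)/(12.4 A) = 1.056×10^-2 H.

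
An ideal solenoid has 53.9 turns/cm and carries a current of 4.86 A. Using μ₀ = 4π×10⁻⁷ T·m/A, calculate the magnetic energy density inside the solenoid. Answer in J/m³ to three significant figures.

B = μ₀nI = (4π×10⁻⁷)(5.390×10^3)(4.86) = 3.292×10^-2 T.
u = B²/(2μ₀) = (3.292×10^-2)²/(2×4π×10⁻⁷) = 431.2 J/m³.

u ≈ 431 J/m³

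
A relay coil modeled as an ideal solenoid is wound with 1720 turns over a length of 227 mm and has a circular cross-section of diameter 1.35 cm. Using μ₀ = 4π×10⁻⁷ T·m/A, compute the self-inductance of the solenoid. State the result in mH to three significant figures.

A = π(d/2)² = π(6.750×10^-3 m)² = 1.431×10^-4 m².
For a long solenoid, L = μ₀N²A/ℓ.
L = (4π×10⁻⁷)(1720)²(1.431×10^-4)/(0.227 m) = 2.344×10^-3 H.

L ≈ 2.34 mH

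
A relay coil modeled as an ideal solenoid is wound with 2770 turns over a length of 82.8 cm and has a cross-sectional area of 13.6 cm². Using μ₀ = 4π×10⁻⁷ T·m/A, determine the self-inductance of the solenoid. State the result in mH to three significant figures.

A = 13.6 cm² = 1.360×10^-3 m².
For a long solenoid, L = μ₀N²A/ℓ.
L = (4π×10⁻⁷)(2770)²(1.360×10^-3)/(0.828 m) = 1.584×10^-2 H.

L ≈ 15.8 mH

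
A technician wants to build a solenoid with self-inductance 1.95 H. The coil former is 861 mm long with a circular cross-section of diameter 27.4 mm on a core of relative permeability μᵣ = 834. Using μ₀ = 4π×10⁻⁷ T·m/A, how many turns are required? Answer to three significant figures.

A = π(d/2)² = π(1.370×10^-2 m)² = 5.896×10^-4 m².
From L = μ₀μᵣN²A/ℓ, N = √(Lℓ / (μ₀μᵣA)).
N = √[(1.95)(0.861) / ((4π×10⁻⁷)(834)×5.896×10^-4)] = √(2.717×10^6) ≈ 1648.3.

N ≈ 1650 turns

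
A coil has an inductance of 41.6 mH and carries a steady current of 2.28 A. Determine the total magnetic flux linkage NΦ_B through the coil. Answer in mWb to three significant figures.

NΦ_B ≈ 94.8 mWb

From L = NΦ_B/I, the flux linkage is NΦ_B = LI.
NΦ_B = (4.160×10^-2 H)(2.28 A) = 9.4848×10^-2 Wb.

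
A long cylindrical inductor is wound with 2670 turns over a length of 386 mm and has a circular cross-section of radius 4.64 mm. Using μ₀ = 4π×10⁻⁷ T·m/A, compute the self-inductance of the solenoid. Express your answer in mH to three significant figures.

L ≈ 1.57 mH

A = πr² = π(4.640×10^-3 m)² = 6.764×10^-5 m².
For a long solenoid, L = μ₀N²A/ℓ.
L = (4π×10⁻⁷)(2670)²(6.764×10^-5)/(0.386 m) = 1.570×10^-3 H.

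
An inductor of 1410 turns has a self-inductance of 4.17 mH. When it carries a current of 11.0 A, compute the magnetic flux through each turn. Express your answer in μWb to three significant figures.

From L = NΦ_B/I, the flux per turn is Φ_B = LI/N.
Φ_B = (4.170×10^-3 H)(11.0 A)/1410 = 3.253×10^-5 Wb.

Φ_B ≈ 32.5 μWb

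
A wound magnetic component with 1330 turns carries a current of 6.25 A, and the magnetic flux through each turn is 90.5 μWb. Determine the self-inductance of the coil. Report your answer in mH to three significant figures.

L ≈ 19.3 mH

Self-inductance is defined by L = NΦ_B/I (flux linkage over current).
L = (1330)(9.050×10^-5 Wb)/(6.25 A) = 1.926×10^-2 H.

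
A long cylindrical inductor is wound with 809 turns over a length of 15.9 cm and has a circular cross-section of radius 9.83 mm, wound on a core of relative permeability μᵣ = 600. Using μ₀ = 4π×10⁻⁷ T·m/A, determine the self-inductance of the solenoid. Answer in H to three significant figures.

A = πr² = π(9.830×10^-3 m)² = 3.036×10^-4 m².
For a long solenoid, L = μ₀μᵣN²A/ℓ.
L = (4π×10⁻⁷)(600)(809)²(3.036×10^-4)/(0.159 m) = 0.9421 H.

L ≈ 0.942 H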